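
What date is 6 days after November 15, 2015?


Start: November 15, 2015
Add 6 days
November 15 + 6 = November 21, 2015

November 21, 2015


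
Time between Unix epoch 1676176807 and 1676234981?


58174 seconds (16.2 hours / 0.67 days)

Difference = 1676234981 - 1676176807 = 58174 seconds
In hours: 58174 / 3600 ≈ 16.2
In days: 58174 / 86400 ≈ 0.67


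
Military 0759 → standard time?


Hour: 7
7 < 12 → AM

7:59 AM


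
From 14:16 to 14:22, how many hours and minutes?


0h 6m

End time in minutes: 14×60 + 22 = 862
Start time in minutes: 14×60 + 16 = 856
Difference = 862 - 856 = 6 minutes
= 0 hours 6 minutes


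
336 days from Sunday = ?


Sunday

Start: Sunday (index 6)
(6 + 336) mod 7
= 342 mod 7
= 6
Index 6 → Sunday


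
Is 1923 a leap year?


Rules: divisible by 4 AND (not by 100 OR by 400)
1923 ÷ 4 = 480 remainder 3 → not divisible by 4
Not divisible by 4 → not a leap year

No


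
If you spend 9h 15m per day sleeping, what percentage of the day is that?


38.5%

Time: 555 minutes
Day: 1440 minutes
Percentage = (555/1440) × 100 ≈ 38.5%


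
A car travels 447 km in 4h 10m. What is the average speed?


107.3 km/h

Distance: 447 km
Time: 4h 10m = 250 min = 250/60 = 25/6 hours
Speed = 447 ÷ (25/6) = 447 × 6 / 25 = 2682/25 ≈ 107.3 km/h


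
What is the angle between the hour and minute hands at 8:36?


Hour hand = 8×30 + 36×0.5 = 258.0°
Minute hand = 36×6 = 216°
Difference = |258.0 - 216| = 42.0°

42.0°


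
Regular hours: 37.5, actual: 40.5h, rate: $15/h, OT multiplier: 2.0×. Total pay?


Regular: 37.5h × $15 = $562.50
Overtime: 40.5 - 37.5 = 3.0h
OT pay: 3.0h × $15 × 2.0 = $90.00
Total = $562.50 + $90.00 = $652.50

$652.50


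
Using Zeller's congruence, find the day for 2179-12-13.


Zeller's congruence:
q=13, m=12, k=79, j=21
h = (13 + ⌊13×13/5⌋ + 79 + ⌊79/4⌋ + ⌊21/4⌋ - 2×21) mod 7
= (13 + 33 + 79 + 19 + 5 - 42) mod 7
= 107 mod 7 = 2
h=2 → Monday

Monday


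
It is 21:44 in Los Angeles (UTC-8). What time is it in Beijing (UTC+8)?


13:44 (next day)

Time difference = UTC+8 - UTC-8 = +16 hours
New hour = (21 + 16) mod 24
= 37 mod 24 = 13
Minutes unchanged → 13:44; 37 ≥ 24 → next day


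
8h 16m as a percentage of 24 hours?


Total minutes: 8×60 + 16 = 496
Day = 24×60 = 1440 minutes
Fraction = 496/1440 ≈ 0.3444
As a percentage: 496/1440 × 100 ≈ 34.44%

0.3444 (34.44%)


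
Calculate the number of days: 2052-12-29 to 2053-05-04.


126 days

From December 29, 2052 to May 4, 2053
Rest of December 2052: 31 - 29 = 2
Full months: January 31, February 2053 28, March 31, April 30
Days into May 2053: 4
Total = 2 + 31 + 28 + 31 + 30 + 4 = 126 days


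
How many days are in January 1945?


Month: January (month 1)
January has 31 days

31 days


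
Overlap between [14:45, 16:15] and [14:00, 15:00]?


Meeting A: 885-975 (in minutes from midnight)
Meeting B: 840-900
Overlap start = max(885, 840) = 885
Overlap end = min(975, 900) = 900
Overlap = max(0, 900 - 885) = 15 min

15 minutes


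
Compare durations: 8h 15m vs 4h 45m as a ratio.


33:19 (1.74)

Duration 1: 495 minutes
Duration 2: 285 minutes
Ratio = 495:285
GCD = 15
Simplified = 33:19
As a decimal: 33/19 ≈ 1.74


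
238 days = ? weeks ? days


Weeks: 238 ÷ 7 = 34 remainder 0

34 weeks 0 days


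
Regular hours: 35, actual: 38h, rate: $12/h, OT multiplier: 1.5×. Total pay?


$474.00

Regular: 35h × $12 = $420.00
Overtime: 38 - 35 = 3h
OT pay: 3h × $12 × 1.5 = $54.00
Total = $420.00 + $54.00 = $474.00


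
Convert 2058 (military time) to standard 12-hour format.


8:58 PM

Hour: 20
20 - 12 = 8 → PM


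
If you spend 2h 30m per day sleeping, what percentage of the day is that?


Time: 150 minutes
Day: 1440 minutes
Percentage = (150/1440) × 100 ≈ 10.4%

10.4%


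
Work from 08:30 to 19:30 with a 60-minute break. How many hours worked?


Total time = (19×60+30) - (8×60+30)
= 1170 - 510 = 660 min
Minus break: 660 - 60 = 600 min
= 10h 0m

10h 0m (600 minutes)


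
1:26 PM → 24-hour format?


Input: 1:26 PM
PM: 1 + 12 = 13

13:26


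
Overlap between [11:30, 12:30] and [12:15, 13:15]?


15 minutes

Meeting A: 690-750 (in minutes from midnight)
Meeting B: 735-795
Overlap start = max(690, 735) = 735
Overlap end = min(750, 795) = 750
Overlap = max(0, 750 - 735) = 15 min


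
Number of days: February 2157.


28 days

Month: February (month 2)
February: 28 or 29 (leap year)
2157 leap year? No


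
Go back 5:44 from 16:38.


10:54

Start: 998 minutes from midnight
Subtract: 344 minutes
Remaining: 998 - 344 = 654
Hours: 10, Minutes: 54


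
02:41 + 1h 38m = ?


04:19

Start: 161 minutes from midnight
Add: 98 minutes
Total: 259 minutes
Hours: 259 ÷ 60 = 4 remainder 19


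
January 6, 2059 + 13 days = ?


Start: January 6, 2059
Add 13 days
January 6 + 13 = January 19, 2059

January 19, 2059


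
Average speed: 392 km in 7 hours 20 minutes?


Distance: 392 km
Time: 7h 20m = 440 min = 440/60 = 22/3 hours
Speed = 392 ÷ (22/3) = 392 × 3 / 22 = 1176/22 ≈ 53.5 km/h

53.5 km/h


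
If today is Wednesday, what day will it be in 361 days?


Sunday

Start: Wednesday (index 2)
(2 + 361) mod 7
= 363 mod 7
= 6
Index 6 → Sunday


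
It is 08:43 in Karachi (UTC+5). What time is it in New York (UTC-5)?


Time difference = UTC-5 - UTC+5 = -10 hours
New hour = (8 -10) mod 24
= -2 mod 24 = 22
Minutes unchanged → 22:43; -2 < 0 → previous day

22:43 (previous day)


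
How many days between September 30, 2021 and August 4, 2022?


From September 30, 2021 to August 4, 2022
Rest of September 2021: 30 - 30 = 0
Full months: October 31, November 30, December 31, January 31, February 2022 28, March 31, April 30, May 31, June 30, July 31
Days into August 2022: 4
Total = 0 + 31 + 30 + 31 + 31 + 28 + 31 + 30 + 31 + 30 + 31 + 4 = 308 days

308 days


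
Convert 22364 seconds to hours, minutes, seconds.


Hours: 22364 ÷ 3600 = 6 remainder 764
Minutes: 764 ÷ 60 = 12 remainder 44
Seconds: 44

6h 12m 44s


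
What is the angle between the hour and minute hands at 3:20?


Hour hand = 3×30 + 20×0.5 = 100.0°
Minute hand = 20×6 = 120°
Difference = |100.0 - 120| = 20.0°

20.0°


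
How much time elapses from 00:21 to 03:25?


3h 4m

End time in minutes: 3×60 + 25 = 205
Start time in minutes: 0×60 + 21 = 21
Difference = 205 - 21 = 184 minutes
= 3 hours 4 minutes


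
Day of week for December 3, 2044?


Saturday

Zeller's congruence:
q=3, m=12, k=44, j=20
h = (3 + ⌊13×13/5⌋ + 44 + ⌊44/4⌋ + ⌊20/4⌋ - 2×20) mod 7
= (3 + 33 + 44 + 11 + 5 - 40) mod 7
= 56 mod 7 = 0
h=0 → Saturday


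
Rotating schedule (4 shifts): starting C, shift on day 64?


Shift B

Shifts: A, B, C, D
Start: C (index 2)
Day 64: (2 + 64 - 1) mod 4
= 65 mod 4
= 1
Index 1 → shift B


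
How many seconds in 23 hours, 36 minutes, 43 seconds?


85003 seconds

Hours: 23 × 3600 = 82800
Minutes: 36 × 60 = 2160
Seconds: 43
Total = 82800 + 2160 + 43 = 85003


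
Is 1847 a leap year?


Rules: divisible by 4 AND (not by 100 OR by 400)
1847 ÷ 4 = 461 remainder 3 → not divisible by 4
Not divisible by 4 → not a leap year

No


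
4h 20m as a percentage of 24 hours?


0.1806 (18.06%)

Total minutes: 4×60 + 20 = 260
Day = 24×60 = 1440 minutes
Fraction = 260/1440 ≈ 0.1806
As a percentage: 260/1440 × 100 ≈ 18.06%


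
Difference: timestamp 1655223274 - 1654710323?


Difference = 1655223274 - 1654710323 = 512951 seconds
In hours: 512951 / 3600 ≈ 142.5
In days: 512951 / 86400 ≈ 5.94

512951 seconds (142.5 hours / 5.94 days)


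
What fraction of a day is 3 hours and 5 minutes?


Total minutes: 3×60 + 5 = 185
Day = 24×60 = 1440 minutes
Fraction = 185/1440 ≈ 0.1285
As a percentage: 185/1440 × 100 ≈ 12.85%

0.1285 (12.85%)


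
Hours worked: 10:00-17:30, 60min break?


Total time = (17×60+30) - (10×60+0)
= 1050 - 600 = 450 min
Minus break: 450 - 60 = 390 min
= 6h 30m

6h 30m (390 minutes)


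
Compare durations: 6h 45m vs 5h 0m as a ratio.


27:20 (1.35)

Duration 1: 405 minutes
Duration 2: 300 minutes
Ratio = 405:300
GCD = 15
Simplified = 27:20
As a decimal: 27/20 = 1.35


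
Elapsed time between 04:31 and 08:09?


End time in minutes: 8×60 + 9 = 489
Start time in minutes: 4×60 + 31 = 271
Difference = 489 - 271 = 218 minutes
= 3 hours 38 minutes

3h 38m


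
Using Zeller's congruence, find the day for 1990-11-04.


Sunday

Zeller's congruence:
q=4, m=11, k=90, j=19
h = (4 + ⌊13×12/5⌋ + 90 + ⌊90/4⌋ + ⌊19/4⌋ - 2×19) mod 7
= (4 + 31 + 90 + 22 + 4 - 38) mod 7
= 113 mod 7 = 1
h=1 → Sunday


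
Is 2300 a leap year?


Rules: divisible by 4 AND (not by 100 OR by 400)
2300 ÷ 4 = 575 exactly → divisible by 4
2300 ÷ 100 = 23 exactly → divisible by 100
2300 ÷ 400 = 5 remainder 300 → not divisible by 400
Divisible by 100 but not by 400 → not a leap year

No


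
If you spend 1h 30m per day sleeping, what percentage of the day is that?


6.3%

Time: 90 minutes
Day: 1440 minutes
Percentage = (90/1440) × 100 ≈ 6.3%


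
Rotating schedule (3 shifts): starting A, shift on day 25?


Shifts: A, B, C
Start: A (index 0)
Day 25: (0 + 25 - 1) mod 3
= 24 mod 3
= 0
Index 0 → shift A

Shift A


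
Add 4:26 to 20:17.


Start: 1217 minutes from midnight
Add: 266 minutes
Total: 1483 minutes
Hours: 1483 ÷ 60 = 24 remainder 43
24 ≥ 24 → 24 - 24 = 0 (next day)

00:43 (next day)


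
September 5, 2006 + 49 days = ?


October 24, 2006

Start: September 5, 2006
Add 49 days
September 5 → October 1: 30 - 5 + 1 = 26 days (49 - 26 = 23 left)
October 1 + 23 = October 24, 2006


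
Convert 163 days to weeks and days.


23 weeks 2 days

Weeks: 163 ÷ 7 = 23 remainder 2


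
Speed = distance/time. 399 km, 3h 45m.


Distance: 399 km
Time: 3h 45m = 225 min = 225/60 = 15/4 hours
Speed = 399 ÷ (15/4) = 399 × 4 / 15 = 1596/15 = 106.4 km/h

106.4 km/h


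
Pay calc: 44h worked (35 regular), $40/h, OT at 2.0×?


Regular: 35h × $40 = $1400.00
Overtime: 44 - 35 = 9h
OT pay: 9h × $40 × 2.0 = $720.00
Total = $1400.00 + $720.00 = $2120.00

$2120.00


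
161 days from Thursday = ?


Thursday

Start: Thursday (index 3)
(3 + 161) mod 7
= 164 mod 7
= 3
Index 3 → Thursday


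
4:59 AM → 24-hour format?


Input: 4:59 AM
AM hour stays: 4

04:59


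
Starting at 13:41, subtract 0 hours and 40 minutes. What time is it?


Start: 821 minutes from midnight
Subtract: 40 minutes
Remaining: 821 - 40 = 781
Hours: 13, Minutes: 1

13:01


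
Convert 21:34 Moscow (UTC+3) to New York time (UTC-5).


Time difference = UTC-5 - UTC+3 = -8 hours
New hour = (21 -8) mod 24
= 13 mod 24 = 13
Minutes unchanged → 13:34

13:34


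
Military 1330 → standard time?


1:30 PM

Hour: 13
13 - 12 = 1 → PM


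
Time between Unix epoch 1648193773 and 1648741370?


Difference = 1648741370 - 1648193773 = 547597 seconds
In hours: 547597 / 3600 ≈ 152.1
In days: 547597 / 86400 ≈ 6.34

547597 seconds (152.1 hours / 6.34 days)


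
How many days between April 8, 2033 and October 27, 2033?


202 days

From April 8, 2033 to October 27, 2033
Rest of April 2033: 30 - 8 = 22
Full months: May 31, June 30, July 31, August 31, September 30
Days into October 2033: 27
Total = 22 + 31 + 30 + 31 + 31 + 30 + 27 = 202 days


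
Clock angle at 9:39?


55.5°

Hour hand = 9×30 + 39×0.5 = 289.5°
Minute hand = 39×6 = 234°
Difference = |289.5 - 234| = 55.5°


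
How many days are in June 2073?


Month: June (month 6)
June has 30 days

30 days


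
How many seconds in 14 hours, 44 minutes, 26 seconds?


53066 seconds

Hours: 14 × 3600 = 50400
Minutes: 44 × 60 = 2640
Seconds: 26
Total = 50400 + 2640 + 26 = 53066


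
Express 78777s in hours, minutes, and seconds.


21h 52m 57s

Hours: 78777 ÷ 3600 = 21 remainder 3177
Minutes: 3177 ÷ 60 = 52 remainder 57
Seconds: 57


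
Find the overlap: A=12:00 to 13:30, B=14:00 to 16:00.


0 minutes

Meeting A: 720-810 (in minutes from midnight)
Meeting B: 840-960
Overlap start = max(720, 840) = 840
Overlap end = min(810, 960) = 810
Overlap = max(0, 810 - 840) = 0 min


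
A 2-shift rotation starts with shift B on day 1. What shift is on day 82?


Shift A

Shifts: A, B
Start: B (index 1)
Day 82: (1 + 82 - 1) mod 2
= 82 mod 2
= 0
Index 0 → shift A


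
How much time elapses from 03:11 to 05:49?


End time in minutes: 5×60 + 49 = 349
Start time in minutes: 3×60 + 11 = 191
Difference = 349 - 191 = 158 minutes
= 2 hours 38 minutes

2h 38m


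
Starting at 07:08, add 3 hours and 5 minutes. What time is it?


10:13

Start: 428 minutes from midnight
Add: 185 minutes
Total: 613 minutes
Hours: 613 ÷ 60 = 10 remainder 13


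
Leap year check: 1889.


Rules: divisible by 4 AND (not by 100 OR by 400)
1889 ÷ 4 = 472 remainder 1 → not divisible by 4
Not divisible by 4 → not a leap year

No


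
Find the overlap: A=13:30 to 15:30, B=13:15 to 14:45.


75 minutes

Meeting A: 810-930 (in minutes from midnight)
Meeting B: 795-885
Overlap start = max(810, 795) = 810
Overlap end = min(930, 885) = 885
Overlap = max(0, 885 - 810) = 75 min


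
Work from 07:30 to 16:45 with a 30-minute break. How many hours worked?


Total time = (16×60+45) - (7×60+30)
= 1005 - 450 = 555 min
Minus break: 555 - 30 = 525 min
= 8h 45m

8h 45m (525 minutes)


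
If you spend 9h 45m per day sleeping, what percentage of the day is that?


Time: 585 minutes
Day: 1440 minutes
Percentage = (585/1440) × 100 ≈ 40.6%

40.6%


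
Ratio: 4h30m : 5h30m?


Duration 1: 270 minutes
Duration 2: 330 minutes
Ratio = 270:330
GCD = 30
Simplified = 9:11
As a decimal: 9/11 ≈ 0.82

9:11 (0.82)


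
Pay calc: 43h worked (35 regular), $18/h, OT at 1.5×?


Regular: 35h × $18 = $630.00
Overtime: 43 - 35 = 8h
OT pay: 8h × $18 × 1.5 = $216.00
Total = $630.00 + $216.00 = $846.00

$846.00


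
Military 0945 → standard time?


Hour: 9
9 < 12 → AM

9:45 AM


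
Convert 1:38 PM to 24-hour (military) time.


Input: 1:38 PM
PM: 1 + 12 = 13

13:38


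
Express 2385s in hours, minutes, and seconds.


Hours: 2385 ÷ 3600 = 0 remainder 2385
Minutes: 2385 ÷ 60 = 39 remainder 45
Seconds: 45

0h 39m 45s


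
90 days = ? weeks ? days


12 weeks 6 days

Weeks: 90 ÷ 7 = 12 remainder 6


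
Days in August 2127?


31 days

Month: August (month 8)
August has 31 days


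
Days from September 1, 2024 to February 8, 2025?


From September 1, 2024 to February 8, 2025
Rest of September 2024: 30 - 1 = 29
Full months: October 31, November 30, December 31, January 31
Days into February 2025: 8
Total = 29 + 31 + 30 + 31 + 31 + 8 = 160 days

160 days


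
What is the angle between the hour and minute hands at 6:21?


Hour hand = 6×30 + 21×0.5 = 190.5°
Minute hand = 21×6 = 126°
Difference = |190.5 - 126| = 64.5°

64.5°


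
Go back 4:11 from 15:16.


Start: 916 minutes from midnight
Subtract: 251 minutes
Remaining: 916 - 251 = 665
Hours: 11, Minutes: 5

11:05


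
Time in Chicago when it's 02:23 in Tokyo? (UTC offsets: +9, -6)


Time difference = UTC-6 - UTC+9 = -15 hours
New hour = (2 -15) mod 24
= -13 mod 24 = 11
Minutes unchanged → 11:23; -13 < 0 → previous day

11:23 (previous day)


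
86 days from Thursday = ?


Start: Thursday (index 3)
(3 + 86) mod 7
= 89 mod 7
= 5
Index 5 → Saturday

Saturday


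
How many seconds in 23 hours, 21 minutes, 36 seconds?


Hours: 23 × 3600 = 82800
Minutes: 21 × 60 = 1260
Seconds: 36
Total = 82800 + 1260 + 36 = 84096

84096 seconds


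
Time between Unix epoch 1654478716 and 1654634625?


155909 seconds (43.3 hours / 1.80 days)

Difference = 1654634625 - 1654478716 = 155909 seconds
In hours: 155909 / 3600 ≈ 43.3
In days: 155909 / 86400 ≈ 1.80


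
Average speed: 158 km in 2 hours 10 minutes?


Distance: 158 km
Time: 2h 10m = 130 min = 130/60 = 13/6 hours
Speed = 158 ÷ (13/6) = 158 × 6 / 13 = 948/13 ≈ 72.9 km/h

72.9 km/h


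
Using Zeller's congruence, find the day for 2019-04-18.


Thursday

Zeller's congruence:
q=18, m=4, k=19, j=20
h = (18 + ⌊13×5/5⌋ + 19 + ⌊19/4⌋ + ⌊20/4⌋ - 2×20) mod 7
= (18 + 13 + 19 + 4 + 5 - 40) mod 7
= 19 mod 7 = 5
h=5 → Thursday


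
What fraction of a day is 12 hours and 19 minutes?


Total minutes: 12×60 + 19 = 739
Day = 24×60 = 1440 minutes
Fraction = 739/1440 ≈ 0.5132
As a percentage: 739/1440 × 100 ≈ 51.32%

0.5132 (51.32%)


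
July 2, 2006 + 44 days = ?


Start: July 2, 2006
Add 44 days
July 2 → August 1: 31 - 2 + 1 = 30 days (44 - 30 = 14 left)
August 1 + 14 = August 15, 2006

August 15, 2006


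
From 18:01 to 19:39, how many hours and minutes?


End time in minutes: 19×60 + 39 = 1179
Start time in minutes: 18×60 + 1 = 1081
Difference = 1179 - 1081 = 98 minutes
= 1 hours 38 minutes

1h 38m


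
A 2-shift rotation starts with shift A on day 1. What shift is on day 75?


Shifts: A, B
Start: A (index 0)
Day 75: (0 + 75 - 1) mod 2
= 74 mod 2
= 0
Index 0 → shift A

Shift A


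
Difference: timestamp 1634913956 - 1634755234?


158722 seconds (44.1 hours / 1.84 days)

Difference = 1634913956 - 1634755234 = 158722 seconds
In hours: 158722 / 3600 ≈ 44.1
In days: 158722 / 86400 ≈ 1.84


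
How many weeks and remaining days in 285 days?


Weeks: 285 ÷ 7 = 40 remainder 5

40 weeks 5 days


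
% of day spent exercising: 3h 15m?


13.5%

Time: 195 minutes
Day: 1440 minutes
Percentage = (195/1440) × 100 ≈ 13.5%


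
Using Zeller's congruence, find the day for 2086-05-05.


Zeller's congruence:
q=5, m=5, k=86, j=20
h = (5 + ⌊13×6/5⌋ + 86 + ⌊86/4⌋ + ⌊20/4⌋ - 2×20) mod 7
= (5 + 15 + 86 + 21 + 5 - 40) mod 7
= 92 mod 7 = 1
h=1 → Sunday

Sunday


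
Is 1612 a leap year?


Yes

Rules: divisible by 4 AND (not by 100 OR by 400)
1612 ÷ 4 = 403 exactly → divisible by 4
1612 ÷ 100 = 16 remainder 12 → not divisible by 100
Divisible by 4 but not by 100 → leap year


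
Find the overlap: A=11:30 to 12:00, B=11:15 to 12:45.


Meeting A: 690-720 (in minutes from midnight)
Meeting B: 675-765
Overlap start = max(690, 675) = 690
Overlap end = min(720, 765) = 720
Overlap = max(0, 720 - 690) = 30 min

30 minutes


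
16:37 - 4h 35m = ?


Start: 997 minutes from midnight
Subtract: 275 minutes
Remaining: 997 - 275 = 722
Hours: 12, Minutes: 2

12:02


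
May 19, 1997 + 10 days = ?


Start: May 19, 1997
Add 10 days
May 19 + 10 = May 29, 1997

May 29, 1997


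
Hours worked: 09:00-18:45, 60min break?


Total time = (18×60+45) - (9×60+0)
= 1125 - 540 = 585 min
Minus break: 585 - 60 = 525 min
= 8h 45m

8h 45m (525 minutes)


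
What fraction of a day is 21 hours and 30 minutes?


0.8958 (89.58%)

Total minutes: 21×60 + 30 = 1290
Day = 24×60 = 1440 minutes
Fraction = 1290/1440 ≈ 0.8958
As a percentage: 1290/1440 × 100 ≈ 89.58%


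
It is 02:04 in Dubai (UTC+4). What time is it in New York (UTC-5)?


17:04 (previous day)

Time difference = UTC-5 - UTC+4 = -9 hours
New hour = (2 -9) mod 24
= -7 mod 24 = 17
Minutes unchanged → 17:04; -7 < 0 → previous day


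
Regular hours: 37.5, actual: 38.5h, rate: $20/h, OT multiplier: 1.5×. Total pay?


$780.00

Regular: 37.5h × $20 = $750.00
Overtime: 38.5 - 37.5 = 1.0h
OT pay: 1.0h × $20 × 1.5 = $30.00
Total = $750.00 + $30.00 = $780.00


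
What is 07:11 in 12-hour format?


Hour: 7
7 < 12 → AM

7:11 AM


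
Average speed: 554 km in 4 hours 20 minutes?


127.8 km/h

Distance: 554 km
Time: 4h 20m = 260 min = 260/60 = 13/3 hours
Speed = 554 ÷ (13/3) = 554 × 3 / 13 = 1662/13 ≈ 127.8 km/h


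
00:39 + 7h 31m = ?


Start: 39 minutes from midnight
Add: 451 minutes
Total: 490 minutes
Hours: 490 ÷ 60 = 8 remainder 10

08:10


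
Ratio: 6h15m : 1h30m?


Duration 1: 375 minutes
Duration 2: 90 minutes
Ratio = 375:90
GCD = 15
Simplified = 25:6
As a decimal: 25/6 ≈ 4.17

25:6 (4.17)


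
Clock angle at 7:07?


Hour hand = 7×30 + 7×0.5 = 213.5°
Minute hand = 7×6 = 42°
Difference = |213.5 - 42| = 171.5°

171.5°


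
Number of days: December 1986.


Month: December (month 12)
December has 31 days

31 days


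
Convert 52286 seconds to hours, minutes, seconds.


14h 31m 26s

Hours: 52286 ÷ 3600 = 14 remainder 1886
Minutes: 1886 ÷ 60 = 31 remainder 26
Seconds: 26


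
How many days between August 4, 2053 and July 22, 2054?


352 days

From August 4, 2053 to July 22, 2054
Rest of August 2053: 31 - 4 = 27
Full months: September 30, October 31, November 30, December 31, January 31, February 2054 28, March 31, April 30, May 31, June 30
Days into July 2054: 22
Total = 27 + 30 + 31 + 30 + 31 + 31 + 28 + 31 + 30 + 31 + 30 + 22 = 352 days


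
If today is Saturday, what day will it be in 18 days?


Wednesday

Start: Saturday (index 5)
(5 + 18) mod 7
= 23 mod 7
= 2
Index 2 → Wednesday


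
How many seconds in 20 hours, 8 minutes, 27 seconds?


Hours: 20 × 3600 = 72000
Minutes: 8 × 60 = 480
Seconds: 27
Total = 72000 + 480 + 27 = 72507

72507 seconds


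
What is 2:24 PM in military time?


Input: 2:24 PM
PM: 2 + 12 = 14

14:24


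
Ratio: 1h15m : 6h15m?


Duration 1: 75 minutes
Duration 2: 375 minutes
Ratio = 75:375
GCD = 75
Simplified = 1:5
As a decimal: 1/5 = 0.20

1:5 (0.20)


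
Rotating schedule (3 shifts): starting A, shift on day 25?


Shifts: A, B, C
Start: A (index 0)
Day 25: (0 + 25 - 1) mod 3
= 24 mod 3
= 0
Index 0 → shift A

Shift A


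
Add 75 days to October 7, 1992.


Start: October 7, 1992
Add 75 days
October 7 → November 1: 31 - 7 + 1 = 25 days (75 - 25 = 50 left)
November 1 → December 1: 30 - 1 + 1 = 30 days (50 - 30 = 20 left)
December 1 + 20 = December 21, 1992

December 21, 1992


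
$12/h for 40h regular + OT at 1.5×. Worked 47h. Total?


$606.00

Regular: 40h × $12 = $480.00
Overtime: 47 - 40 = 7h
OT pay: 7h × $12 × 1.5 = $126.00
Total = $480.00 + $126.00 = $606.00


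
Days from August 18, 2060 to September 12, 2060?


From August 18, 2060 to September 12, 2060
Rest of August 2060: 31 - 18 = 13
Days into September 2060: 12
Total = 13 + 12 = 25 days

25 days


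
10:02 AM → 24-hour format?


10:02

Input: 10:02 AM
AM hour stays: 10


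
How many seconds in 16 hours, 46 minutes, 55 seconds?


Hours: 16 × 3600 = 57600
Minutes: 46 × 60 = 2760
Seconds: 55
Total = 57600 + 2760 + 55 = 60415

60415 seconds


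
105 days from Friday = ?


Friday

Start: Friday (index 4)
(4 + 105) mod 7
= 109 mod 7
= 4
Index 4 → Friday


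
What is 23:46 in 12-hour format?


11:46 PM

Hour: 23
23 - 12 = 11 → PM


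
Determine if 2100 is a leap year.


No

Rules: divisible by 4 AND (not by 100 OR by 400)
2100 ÷ 4 = 525 exactly → divisible by 4
2100 ÷ 100 = 21 exactly → divisible by 100
2100 ÷ 400 = 5 remainder 100 → not divisible by 400
Divisible by 100 but not by 400 → not a leap year


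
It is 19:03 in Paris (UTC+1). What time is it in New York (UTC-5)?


13:03

Time difference = UTC-5 - UTC+1 = -6 hours
New hour = (19 -6) mod 24
= 13 mod 24 = 13
Minutes unchanged → 13:03


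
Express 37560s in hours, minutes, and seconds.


Hours: 37560 ÷ 3600 = 10 remainder 1560
Minutes: 1560 ÷ 60 = 26 remainder 0
Seconds: 0

10h 26m 0s


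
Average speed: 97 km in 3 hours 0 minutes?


32.3 km/h

Distance: 97 km
Time: 3 hours
Speed = 97 / 3 ≈ 32.3 km/h


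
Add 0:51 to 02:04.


Start: 124 minutes from midnight
Add: 51 minutes
Total: 175 minutes
Hours: 175 ÷ 60 = 2 remainder 55

02:55


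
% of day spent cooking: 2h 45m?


11.5%

Time: 165 minutes
Day: 1440 minutes
Percentage = (165/1440) × 100 ≈ 11.5%


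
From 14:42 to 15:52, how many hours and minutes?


End time in minutes: 15×60 + 52 = 952
Start time in minutes: 14×60 + 42 = 882
Difference = 952 - 882 = 70 minutes
= 1 hours 10 minutes

1h 10m


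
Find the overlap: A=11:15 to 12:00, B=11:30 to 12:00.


30 minutes

Meeting A: 675-720 (in minutes from midnight)
Meeting B: 690-720
Overlap start = max(675, 690) = 690
Overlap end = min(720, 720) = 720
Overlap = max(0, 720 - 690) = 30 min


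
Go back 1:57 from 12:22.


10:25

Start: 742 minutes from midnight
Subtract: 117 minutes
Remaining: 742 - 117 = 625
Hours: 10, Minutes: 25


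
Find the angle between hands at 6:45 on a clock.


67.5°

Hour hand = 6×30 + 45×0.5 = 202.5°
Minute hand = 45×6 = 270°
Difference = |202.5 - 270| = 67.5°


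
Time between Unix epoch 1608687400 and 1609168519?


481119 seconds (133.6 hours / 5.57 days)

Difference = 1609168519 - 1608687400 = 481119 seconds
In hours: 481119 / 3600 ≈ 133.6
In days: 481119 / 86400 ≈ 5.57


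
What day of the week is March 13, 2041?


Wednesday

Zeller's congruence:
q=13, m=3, k=41, j=20
h = (13 + ⌊13×4/5⌋ + 41 + ⌊41/4⌋ + ⌊20/4⌋ - 2×20) mod 7
= (13 + 10 + 41 + 10 + 5 - 40) mod 7
= 39 mod 7 = 4
h=4 → Wednesday


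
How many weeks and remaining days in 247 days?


Weeks: 247 ÷ 7 = 35 remainder 2

35 weeks 2 days


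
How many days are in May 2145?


Month: May (month 5)
May has 31 days

31 days


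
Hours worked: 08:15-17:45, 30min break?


9h 0m (540 minutes)

Total time = (17×60+45) - (8×60+15)
= 1065 - 495 = 570 min
Minus break: 570 - 30 = 540 min
= 9h 0m


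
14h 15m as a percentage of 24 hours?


Total minutes: 14×60 + 15 = 855
Day = 24×60 = 1440 minutes
Fraction = 855/1440 ≈ 0.5938
As a percentage: 855/1440 × 100 ≈ 59.38%

0.5938 (59.38%)


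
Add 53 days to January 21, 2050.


March 15, 2050

Start: January 21, 2050
Add 53 days
January 21 → February 1: 31 - 21 + 1 = 11 days (53 - 11 = 42 left)
February 1 → March 1: 28 - 1 + 1 = 28 days (42 - 28 = 14 left)
March 1 + 14 = March 15, 2050


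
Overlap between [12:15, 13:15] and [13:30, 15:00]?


Meeting A: 735-795 (in minutes from midnight)
Meeting B: 810-900
Overlap start = max(735, 810) = 810
Overlap end = min(795, 900) = 795
Overlap = max(0, 795 - 810) = 0 min

0 minutes


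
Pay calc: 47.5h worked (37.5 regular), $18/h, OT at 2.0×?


$1035.00

Regular: 37.5h × $18 = $675.00
Overtime: 47.5 - 37.5 = 10.0h
OT pay: 10.0h × $18 × 2.0 = $360.00
Total = $675.00 + $360.00 = $1035.00


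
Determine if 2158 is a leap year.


Rules: divisible by 4 AND (not by 100 OR by 400)
2158 ÷ 4 = 539 remainder 2 → not divisible by 4
Not divisible by 4 → not a leap year

No


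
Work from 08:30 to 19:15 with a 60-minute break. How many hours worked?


Total time = (19×60+15) - (8×60+30)
= 1155 - 510 = 645 min
Minus break: 645 - 60 = 585 min
= 9h 45m

9h 45m (585 minutes)


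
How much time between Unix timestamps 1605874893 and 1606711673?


Difference = 1606711673 - 1605874893 = 836780 seconds
In hours: 836780 / 3600 ≈ 232.4
In days: 836780 / 86400 ≈ 9.68

836780 seconds (232.4 hours / 9.68 days)


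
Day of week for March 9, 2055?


Tuesday

Zeller's congruence:
q=9, m=3, k=55, j=20
h = (9 + ⌊13×4/5⌋ + 55 + ⌊55/4⌋ + ⌊20/4⌋ - 2×20) mod 7
= (9 + 10 + 55 + 13 + 5 - 40) mod 7
= 52 mod 7 = 3
h=3 → Tuesday


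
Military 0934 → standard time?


Hour: 9
9 < 12 → AM

9:34 AM


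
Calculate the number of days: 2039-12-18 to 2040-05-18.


152 days

From December 18, 2039 to May 18, 2040
Rest of December 2039: 31 - 18 = 13
Full months: January 31, February 2040 29, March 31, April 30
Days into May 2040: 18
Total = 13 + 31 + 29 + 31 + 30 + 18 = 152 days


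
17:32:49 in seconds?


63169 seconds

Hours: 17 × 3600 = 61200
Minutes: 32 × 60 = 1920
Seconds: 49
Total = 61200 + 1920 + 49 = 63169


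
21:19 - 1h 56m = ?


Start: 1279 minutes from midnight
Subtract: 116 minutes
Remaining: 1279 - 116 = 1163
Hours: 19, Minutes: 23

19:23


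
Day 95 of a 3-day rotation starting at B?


Shift C

Shifts: A, B, C
Start: B (index 1)
Day 95: (1 + 95 - 1) mod 3
= 95 mod 3
= 2
Index 2 → shift C


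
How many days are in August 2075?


Month: August (month 8)
August has 31 days

31 days


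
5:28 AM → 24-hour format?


Input: 5:28 AM
AM hour stays: 5

05:28


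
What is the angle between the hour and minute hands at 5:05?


122.5°

Hour hand = 5×30 + 5×0.5 = 152.5°
Minute hand = 5×6 = 30°
Difference = |152.5 - 30| = 122.5°


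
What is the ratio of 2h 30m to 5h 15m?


10:21 (0.48)

Duration 1: 150 minutes
Duration 2: 315 minutes
Ratio = 150:315
GCD = 15
Simplified = 10:21
As a decimal: 10/21 ≈ 0.48


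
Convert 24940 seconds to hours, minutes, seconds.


6h 55m 40s

Hours: 24940 ÷ 3600 = 6 remainder 3340
Minutes: 3340 ÷ 60 = 55 remainder 40
Seconds: 40


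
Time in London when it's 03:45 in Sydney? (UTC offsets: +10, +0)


17:45 (previous day)

Time difference = UTC+0 - UTC+10 = -10 hours
New hour = (3 -10) mod 24
= -7 mod 24 = 17
Minutes unchanged → 17:45; -7 < 0 → previous day


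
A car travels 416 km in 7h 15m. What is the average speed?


57.4 km/h

Distance: 416 km
Time: 7h 15m = 435 min = 435/60 = 29/4 hours
Speed = 416 ÷ (29/4) = 416 × 4 / 29 = 1664/29 ≈ 57.4 km/h


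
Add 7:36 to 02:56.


Start: 176 minutes from midnight
Add: 456 minutes
Total: 632 minutes
Hours: 632 ÷ 60 = 10 remainder 32

10:32


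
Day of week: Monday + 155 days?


Tuesday

Start: Monday (index 0)
(0 + 155) mod 7
= 155 mod 7
= 1
Index 1 → Tuesday


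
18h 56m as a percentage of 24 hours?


0.7889 (78.89%)

Total minutes: 18×60 + 56 = 1136
Day = 24×60 = 1440 minutes
Fraction = 1136/1440 ≈ 0.7889
As a percentage: 1136/1440 × 100 ≈ 78.89%


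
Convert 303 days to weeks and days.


Weeks: 303 ÷ 7 = 43 remainder 2

43 weeks 2 days


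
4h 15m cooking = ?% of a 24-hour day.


Time: 255 minutes
Day: 1440 minutes
Percentage = (255/1440) × 100 ≈ 17.7%

17.7%


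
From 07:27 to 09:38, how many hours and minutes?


End time in minutes: 9×60 + 38 = 578
Start time in minutes: 7×60 + 27 = 447
Difference = 578 - 447 = 131 minutes
= 2 hours 11 minutes

2h 11m


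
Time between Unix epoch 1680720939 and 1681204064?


483125 seconds (134.2 hours / 5.59 days)

Difference = 1681204064 - 1680720939 = 483125 seconds
In hours: 483125 / 3600 ≈ 134.2
In days: 483125 / 86400 ≈ 5.59


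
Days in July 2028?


Month: July (month 7)
July has 31 days

31 days


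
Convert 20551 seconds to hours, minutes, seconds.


Hours: 20551 ÷ 3600 = 5 remainder 2551
Minutes: 2551 ÷ 60 = 42 remainder 31
Seconds: 31

5h 42m 31s


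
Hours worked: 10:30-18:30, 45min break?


Total time = (18×60+30) - (10×60+30)
= 1110 - 630 = 480 min
Minus break: 480 - 45 = 435 min
= 7h 15m

7h 15m (435 minutes)


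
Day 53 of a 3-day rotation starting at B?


Shift C

Shifts: A, B, C
Start: B (index 1)
Day 53: (1 + 53 - 1) mod 3
= 53 mod 3
= 2
Index 2 → shift C


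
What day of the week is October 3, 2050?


Zeller's congruence:
q=3, m=10, k=50, j=20
h = (3 + ⌊13×11/5⌋ + 50 + ⌊50/4⌋ + ⌊20/4⌋ - 2×20) mod 7
= (3 + 28 + 50 + 12 + 5 - 40) mod 7
= 58 mod 7 = 2
h=2 → Monday

Monday


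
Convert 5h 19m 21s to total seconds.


Hours: 5 × 3600 = 18000
Minutes: 19 × 60 = 1140
Seconds: 21
Total = 18000 + 1140 + 21 = 19161

19161 seconds


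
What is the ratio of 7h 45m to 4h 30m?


Duration 1: 465 minutes
Duration 2: 270 minutes
Ratio = 465:270
GCD = 15
Simplified = 31:18
As a decimal: 31/18 ≈ 1.72

31:18 (1.72)


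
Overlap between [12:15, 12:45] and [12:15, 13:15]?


Meeting A: 735-765 (in minutes from midnight)
Meeting B: 735-795
Overlap start = max(735, 735) = 735
Overlap end = min(765, 795) = 765
Overlap = max(0, 765 - 735) = 30 min

30 minutes


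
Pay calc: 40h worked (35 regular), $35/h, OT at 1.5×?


$1487.50

Regular: 35h × $35 = $1225.00
Overtime: 40 - 35 = 5h
OT pay: 5h × $35 × 1.5 = $262.50
Total = $1225.00 + $262.50 = $1487.50


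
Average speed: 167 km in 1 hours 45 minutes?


95.4 km/h

Distance: 167 km
Time: 1h 45m = 105 min = 105/60 = 7/4 hours
Speed = 167 ÷ (7/4) = 167 × 4 / 7 = 668/7 ≈ 95.4 km/h


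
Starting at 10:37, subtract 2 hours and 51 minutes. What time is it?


Start: 637 minutes from midnight
Subtract: 171 minutes
Remaining: 637 - 171 = 466
Hours: 7, Minutes: 46

07:46


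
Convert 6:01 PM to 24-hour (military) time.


18:01

Input: 6:01 PM
PM: 6 + 12 = 18


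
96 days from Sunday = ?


Start: Sunday (index 6)
(6 + 96) mod 7
= 102 mod 7
= 4
Index 4 → Friday

Friday


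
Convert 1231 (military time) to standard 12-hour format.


12:31 PM

Hour: 12
12 → 12 PM (noon)


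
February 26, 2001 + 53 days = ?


Start: February 26, 2001
Add 53 days
February 26 → March 1: 28 - 26 + 1 = 3 days (53 - 3 = 50 left)
March 1 → April 1: 31 - 1 + 1 = 31 days (50 - 31 = 19 left)
April 1 + 19 = April 20, 2001

April 20, 2001


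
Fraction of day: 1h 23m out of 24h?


Total minutes: 1×60 + 23 = 83
Day = 24×60 = 1440 minutes
Fraction = 83/1440 ≈ 0.0576
As a percentage: 83/1440 × 100 ≈ 5.76%

0.0576 (5.76%)


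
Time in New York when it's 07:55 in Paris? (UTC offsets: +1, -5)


01:55

Time difference = UTC-5 - UTC+1 = -6 hours
New hour = (7 -6) mod 24
= 1 mod 24 = 1
Minutes unchanged → 01:55


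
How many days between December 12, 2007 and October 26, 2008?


319 days

From December 12, 2007 to October 26, 2008
Rest of December 2007: 31 - 12 = 19
Full months: January 31, February 2008 29, March 31, April 30, May 31, June 30, July 31, August 31, September 30
Days into October 2008: 26
Total = 19 + 31 + 29 + 31 + 30 + 31 + 30 + 31 + 31 + 30 + 26 = 319 days


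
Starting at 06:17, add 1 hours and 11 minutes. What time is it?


Start: 377 minutes from midnight
Add: 71 minutes
Total: 448 minutes
Hours: 448 ÷ 60 = 7 remainder 28

07:28


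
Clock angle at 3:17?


3.5°

Hour hand = 3×30 + 17×0.5 = 98.5°
Minute hand = 17×6 = 102°
Difference = |98.5 - 102| = 3.5°


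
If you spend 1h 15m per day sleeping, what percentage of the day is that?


5.2%

Time: 75 minutes
Day: 1440 minutes
Percentage = (75/1440) × 100 ≈ 5.2%


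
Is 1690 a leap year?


Rules: divisible by 4 AND (not by 100 OR by 400)
1690 ÷ 4 = 422 remainder 2 → not divisible by 4
Not divisible by 4 → not a leap year

No


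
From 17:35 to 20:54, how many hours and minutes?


3h 19m

End time in minutes: 20×60 + 54 = 1254
Start time in minutes: 17×60 + 35 = 1055
Difference = 1254 - 1055 = 199 minutes
= 3 hours 19 minutes


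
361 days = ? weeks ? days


Weeks: 361 ÷ 7 = 51 remainder 4

51 weeks 4 days


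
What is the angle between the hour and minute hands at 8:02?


131.0°

Hour hand = 8×30 + 2×0.5 = 241.0°
Minute hand = 2×6 = 12°
Difference = |241.0 - 12| = 229.0°
Since > 180°: 360 - 229.0 = 131.0°


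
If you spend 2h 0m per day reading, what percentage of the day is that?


Time: 120 minutes
Day: 1440 minutes
Percentage = (120/1440) × 100 ≈ 8.3%

8.3%


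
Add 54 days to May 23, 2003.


Start: May 23, 2003
Add 54 days
May 23 → June 1: 31 - 23 + 1 = 9 days (54 - 9 = 45 left)
June 1 → July 1: 30 - 1 + 1 = 30 days (45 - 30 = 15 left)
July 1 + 15 = July 16, 2003

July 16, 2003


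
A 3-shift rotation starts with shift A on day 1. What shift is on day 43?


Shift A

Shifts: A, B, C
Start: A (index 0)
Day 43: (0 + 43 - 1) mod 3
= 42 mod 3
= 0
Index 0 → shift A


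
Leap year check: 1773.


No

Rules: divisible by 4 AND (not by 100 OR by 400)
1773 ÷ 4 = 443 remainder 1 → not divisible by 4
Not divisible by 4 → not a leap year


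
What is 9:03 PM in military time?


Input: 9:03 PM
PM: 9 + 12 = 21

21:03


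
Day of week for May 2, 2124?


Zeller's congruence:
q=2, m=5, k=24, j=21
h = (2 + ⌊13×6/5⌋ + 24 + ⌊24/4⌋ + ⌊21/4⌋ - 2×21) mod 7
= (2 + 15 + 24 + 6 + 5 - 42) mod 7
= 10 mod 7 = 3
h=3 → Tuesday

Tuesday


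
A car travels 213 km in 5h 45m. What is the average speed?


37.0 km/h

Distance: 213 km
Time: 5h 45m = 345 min = 345/60 = 23/4 hours
Speed = 213 ÷ (23/4) = 213 × 4 / 23 = 852/23 ≈ 37.0 km/h


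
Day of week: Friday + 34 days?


Thursday

Start: Friday (index 4)
(4 + 34) mod 7
= 38 mod 7
= 3
Index 3 → Thursday


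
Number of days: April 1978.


Month: April (month 4)
April has 30 days

30 days


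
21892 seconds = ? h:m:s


Hours: 21892 ÷ 3600 = 6 remainder 292
Minutes: 292 ÷ 60 = 4 remainder 52
Seconds: 52

6h 4m 52s


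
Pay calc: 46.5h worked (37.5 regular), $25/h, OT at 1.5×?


Regular: 37.5h × $25 = $937.50
Overtime: 46.5 - 37.5 = 9.0h
OT pay: 9.0h × $25 × 1.5 = $337.50
Total = $937.50 + $337.50 = $1275.00

$1275.00


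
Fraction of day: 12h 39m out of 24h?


0.5271 (52.71%)

Total minutes: 12×60 + 39 = 759
Day = 24×60 = 1440 minutes
Fraction = 759/1440 ≈ 0.5271
As a percentage: 759/1440 × 100 ≈ 52.71%


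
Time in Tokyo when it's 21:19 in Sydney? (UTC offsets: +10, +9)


20:19

Time difference = UTC+9 - UTC+10 = -1 hours
New hour = (21 -1) mod 24
= 20 mod 24 = 20
Minutes unchanged → 20:19


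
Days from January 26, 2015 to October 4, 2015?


From January 26, 2015 to October 4, 2015
Rest of January 2015: 31 - 26 = 5
Full months: February 2015 28, March 31, April 30, May 31, June 30, July 31, August 31, September 30
Days into October 2015: 4
Total = 5 + 28 + 31 + 30 + 31 + 30 + 31 + 31 + 30 + 4 = 251 days

251 days


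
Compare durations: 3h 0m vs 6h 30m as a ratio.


Duration 1: 180 minutes
Duration 2: 390 minutes
Ratio = 180:390
GCD = 30
Simplified = 6:13
As a decimal: 6/13 ≈ 0.46

6:13 (0.46)


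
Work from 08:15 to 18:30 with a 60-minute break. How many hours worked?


Total time = (18×60+30) - (8×60+15)
= 1110 - 495 = 615 min
Minus break: 615 - 60 = 555 min
= 9h 15m

9h 15m (555 minutes)


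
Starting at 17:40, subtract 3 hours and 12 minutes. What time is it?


Start: 1060 minutes from midnight
Subtract: 192 minutes
Remaining: 1060 - 192 = 868
Hours: 14, Minutes: 28

14:28


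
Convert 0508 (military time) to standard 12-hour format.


5:08 AM

Hour: 5
5 < 12 → AM


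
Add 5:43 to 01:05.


06:48

Start: 65 minutes from midnight
Add: 343 minutes
Total: 408 minutes
Hours: 408 ÷ 60 = 6 remainder 48


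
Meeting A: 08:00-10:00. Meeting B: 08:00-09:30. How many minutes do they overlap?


Meeting A: 480-600 (in minutes from midnight)
Meeting B: 480-570
Overlap start = max(480, 480) = 480
Overlap end = min(600, 570) = 570
Overlap = max(0, 570 - 480) = 90 min

90 minutes


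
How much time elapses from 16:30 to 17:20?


0h 50m

End time in minutes: 17×60 + 20 = 1040
Start time in minutes: 16×60 + 30 = 990
Difference = 1040 - 990 = 50 minutes
= 0 hours 50 minutes


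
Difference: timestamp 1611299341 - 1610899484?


Difference = 1611299341 - 1610899484 = 399857 seconds
In hours: 399857 / 3600 ≈ 111.1
In days: 399857 / 86400 ≈ 4.63

399857 seconds (111.1 hours / 4.63 days)


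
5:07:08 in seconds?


Hours: 5 × 3600 = 18000
Minutes: 7 × 60 = 420
Seconds: 8
Total = 18000 + 420 + 8 = 18428

18428 seconds


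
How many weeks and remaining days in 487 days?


Weeks: 487 ÷ 7 = 69 remainder 4

69 weeks 4 days


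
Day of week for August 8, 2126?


Thursday

Zeller's congruence:
q=8, m=8, k=26, j=21
h = (8 + ⌊13×9/5⌋ + 26 + ⌊26/4⌋ + ⌊21/4⌋ - 2×21) mod 7
= (8 + 23 + 26 + 6 + 5 - 42) mod 7
= 26 mod 7 = 5
h=5 → Thursday
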